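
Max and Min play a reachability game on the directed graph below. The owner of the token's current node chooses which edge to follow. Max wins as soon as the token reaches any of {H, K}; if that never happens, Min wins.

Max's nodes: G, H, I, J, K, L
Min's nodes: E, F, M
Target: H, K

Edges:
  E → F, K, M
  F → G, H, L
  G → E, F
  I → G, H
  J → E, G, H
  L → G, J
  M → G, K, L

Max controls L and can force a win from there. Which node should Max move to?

J

A0 = {H, K}
A1: add {I, J} — I (Max) has I→H; J (Max) has J→H.
A2: add {L} — L (Max) has L→J.
A3 = A2; e.g. E (Min) can still go to F. Fixed point.
From L, successor J is in the attractor (rank 1); the other successor G is not.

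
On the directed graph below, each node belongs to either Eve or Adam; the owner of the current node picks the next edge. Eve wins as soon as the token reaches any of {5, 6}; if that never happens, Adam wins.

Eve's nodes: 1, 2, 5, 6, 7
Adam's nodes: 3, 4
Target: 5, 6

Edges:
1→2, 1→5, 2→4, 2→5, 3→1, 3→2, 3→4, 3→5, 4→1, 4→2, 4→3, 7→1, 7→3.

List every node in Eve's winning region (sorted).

1, 2, 5, 6, 7

A0 = {5, 6}
A1: add {1, 2} — 1 (Eve) has 1→5; 2 (Eve) has 2→5.
A2: add {7} — 7 (Eve) has 7→1.
A3 = A2; e.g. 3 (Adam) can still go to 4. Fixed point.
Eve's winning region = {1, 2, 5, 6, 7}.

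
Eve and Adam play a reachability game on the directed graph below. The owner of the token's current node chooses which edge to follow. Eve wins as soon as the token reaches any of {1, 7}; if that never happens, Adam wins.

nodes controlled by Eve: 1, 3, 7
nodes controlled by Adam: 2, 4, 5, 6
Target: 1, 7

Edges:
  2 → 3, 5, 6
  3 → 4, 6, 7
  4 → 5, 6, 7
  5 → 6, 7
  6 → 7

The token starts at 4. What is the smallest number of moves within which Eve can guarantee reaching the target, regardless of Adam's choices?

A0 = {1, 7}
A1: add {3, 6} — 3 (Eve) has 3→7; 6 (Adam): all of {7} already in.
A2: add {5} — 5 (Adam): all of {6, 7} already in.
A3: add {2, 4} — 2 (Adam): all of {3, 5, 6} already in; 4 (Adam): all of {5, 6, 7} already in.
A3 = all vertices. Fixed point.
4 enters the attractor at level 3, so Eve can force the target in 3 moves from there.

3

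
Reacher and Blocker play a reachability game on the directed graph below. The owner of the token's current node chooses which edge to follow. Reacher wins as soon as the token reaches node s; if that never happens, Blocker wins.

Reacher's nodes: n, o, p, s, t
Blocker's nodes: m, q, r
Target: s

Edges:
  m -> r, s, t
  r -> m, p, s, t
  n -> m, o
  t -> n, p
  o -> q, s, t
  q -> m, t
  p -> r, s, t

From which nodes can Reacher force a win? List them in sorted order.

A0 = {s}
A1: add {o, p} — o (Reacher) has o→s; p (Reacher) has p→s.
A2: add {n, t} — n (Reacher) has n→o; t (Reacher) has t→p.
A3 = A2; e.g. m (Blocker) can still go to r. Fixed point.
Reacher's winning region = {n, o, p, s, t}.

n, o, p, s, t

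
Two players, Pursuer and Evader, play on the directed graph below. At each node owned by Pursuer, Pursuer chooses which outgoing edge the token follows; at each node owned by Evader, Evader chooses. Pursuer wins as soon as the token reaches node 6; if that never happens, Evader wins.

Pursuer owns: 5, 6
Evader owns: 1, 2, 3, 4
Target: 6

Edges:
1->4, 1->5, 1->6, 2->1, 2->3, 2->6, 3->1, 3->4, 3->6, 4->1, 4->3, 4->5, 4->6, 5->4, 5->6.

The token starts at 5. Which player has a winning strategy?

A0 = {6}
A1: add {5} — 5 (Pursuer) has 5→6.
A2 = A1; e.g. 1 (Evader) can still go to 4. Fixed point.
5 ∈ A1, so Pursuer can force the target.

Pursuer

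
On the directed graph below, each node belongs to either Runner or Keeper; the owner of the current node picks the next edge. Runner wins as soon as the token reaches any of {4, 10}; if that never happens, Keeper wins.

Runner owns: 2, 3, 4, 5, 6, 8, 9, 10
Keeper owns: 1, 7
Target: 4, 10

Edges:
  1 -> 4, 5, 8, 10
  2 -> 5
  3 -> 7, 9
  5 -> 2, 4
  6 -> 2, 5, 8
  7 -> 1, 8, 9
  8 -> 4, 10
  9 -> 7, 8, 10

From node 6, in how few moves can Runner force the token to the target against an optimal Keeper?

2

A0 = {4, 10}
A1: add {5, 8, 9} — 5 (Runner) has 5→4; 8 (Runner) has 8→4; 9 (Runner) has 9→10.
A2: add {1, 2, 3, 6} — 1 (Keeper): all of {4, 5, 8, 10} already in; 2 (Runner) has 2→5; 3 (Runner) has 3→9; 6 (Runner) has 6→5.
6 enters the attractor at level 2, so Runner can force the target in 2 moves from there.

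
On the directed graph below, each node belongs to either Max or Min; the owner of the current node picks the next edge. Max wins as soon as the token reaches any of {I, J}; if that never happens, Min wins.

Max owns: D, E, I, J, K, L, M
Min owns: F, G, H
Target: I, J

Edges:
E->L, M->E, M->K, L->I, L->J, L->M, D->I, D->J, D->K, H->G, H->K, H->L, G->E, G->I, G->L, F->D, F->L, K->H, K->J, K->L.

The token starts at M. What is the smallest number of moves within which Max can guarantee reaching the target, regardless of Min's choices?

A0 = {I, J}
A1: add {D, K, L} — D (Max) has D→I; K (Max) has K→J; L (Max) has L→I.
A2: add {E, F, M} — E (Max) has E→L; F (Min): all of {D, L} already in; M (Max) has M→K.
M enters the attractor at level 2, so Max can force the target in 2 moves from there.

2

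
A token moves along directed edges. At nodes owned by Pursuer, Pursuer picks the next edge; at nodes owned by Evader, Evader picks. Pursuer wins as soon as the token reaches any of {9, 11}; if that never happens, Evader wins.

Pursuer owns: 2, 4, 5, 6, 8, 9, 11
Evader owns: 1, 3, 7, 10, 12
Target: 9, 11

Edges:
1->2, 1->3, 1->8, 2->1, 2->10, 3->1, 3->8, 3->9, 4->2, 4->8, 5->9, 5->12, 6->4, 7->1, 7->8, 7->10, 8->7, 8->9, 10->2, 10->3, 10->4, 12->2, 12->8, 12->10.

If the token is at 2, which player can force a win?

A0 = {9, 11}
A1: add {5, 8} — 5 (Pursuer) has 5→9; 8 (Pursuer) has 8→9.
A2: add {4} — 4 (Pursuer) has 4→8.
A3: add {6} — 6 (Pursuer) has 6→4.
A4 = A3; e.g. 1 (Evader) can still go to 2. Fixed point.
2 never enters the attractor, so Evader can avoid the target forever.

Evader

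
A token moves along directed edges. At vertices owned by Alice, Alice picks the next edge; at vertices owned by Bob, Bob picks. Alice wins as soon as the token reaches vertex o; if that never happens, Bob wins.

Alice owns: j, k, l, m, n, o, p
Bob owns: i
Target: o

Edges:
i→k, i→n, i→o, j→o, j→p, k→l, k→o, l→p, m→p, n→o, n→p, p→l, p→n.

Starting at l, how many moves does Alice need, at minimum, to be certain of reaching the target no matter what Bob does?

A0 = {o}
A1: add {j, k, n} — j (Alice) has j→o; k (Alice) has k→o; n (Alice) has n→o.
A2: add {i, p} — i (Bob): all of {k, n, o} already in; p (Alice) has p→n.
A3: add {l, m} — l (Alice) has l→p; m (Alice) has m→p.
A3 = all vertices. Fixed point.
l enters the attractor at level 3, so Alice can force the target in 3 moves from there.

3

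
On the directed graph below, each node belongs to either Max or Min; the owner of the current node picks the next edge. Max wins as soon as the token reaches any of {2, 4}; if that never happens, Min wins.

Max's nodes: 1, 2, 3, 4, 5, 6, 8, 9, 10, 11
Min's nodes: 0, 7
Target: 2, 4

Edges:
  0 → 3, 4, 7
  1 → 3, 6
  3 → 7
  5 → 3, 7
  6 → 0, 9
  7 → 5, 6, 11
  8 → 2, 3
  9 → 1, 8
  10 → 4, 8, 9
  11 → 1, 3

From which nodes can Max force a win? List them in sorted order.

A0 = {2, 4}
A1: add {8, 10} — 8 (Max) has 8→2; 10 (Max) has 10→4.
A2: add {9} — 9 (Max) has 9→8.
A3: add {6} — 6 (Max) has 6→9.
A4: add {1} — 1 (Max) has 1→6.
A5: add {11} — 11 (Max) has 11→1.
A6 = A5; e.g. 0 (Min) can still go to 3. Fixed point.
Max's winning region = {1, 2, 4, 6, 8, 9, 10, 11}.

1, 2, 4, 6, 8, 9, 10, 11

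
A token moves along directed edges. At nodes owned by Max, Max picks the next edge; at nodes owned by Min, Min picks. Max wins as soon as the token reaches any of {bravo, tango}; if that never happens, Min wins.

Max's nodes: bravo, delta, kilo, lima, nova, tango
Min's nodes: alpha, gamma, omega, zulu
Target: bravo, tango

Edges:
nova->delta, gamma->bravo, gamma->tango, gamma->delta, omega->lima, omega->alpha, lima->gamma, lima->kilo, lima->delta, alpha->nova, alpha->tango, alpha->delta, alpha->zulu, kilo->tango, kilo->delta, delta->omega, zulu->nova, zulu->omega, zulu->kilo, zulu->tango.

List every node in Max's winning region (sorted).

bravo, kilo, lima, tango

A0 = {bravo, tango}
A1: add {kilo} — kilo (Max) has kilo→tango.
A2: add {lima} — lima (Max) has lima→kilo.
A3 = A2; e.g. nova (Max) has no edge into A2. Fixed point.
Max's winning region = {bravo, kilo, lima, tango}.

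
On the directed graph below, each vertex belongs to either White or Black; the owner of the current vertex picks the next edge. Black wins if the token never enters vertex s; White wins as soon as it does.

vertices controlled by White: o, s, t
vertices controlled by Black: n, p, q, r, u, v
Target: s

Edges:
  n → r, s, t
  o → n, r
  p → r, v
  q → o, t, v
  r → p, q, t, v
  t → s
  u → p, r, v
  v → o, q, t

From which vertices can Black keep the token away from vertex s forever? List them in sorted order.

A0 = {s}
A1: add {t} — t (White) has t→s.
A2 = A1; e.g. n (Black) can still go to r. Fixed point.
White's attractor = {s, t}; Black avoids the target exactly from the complement.

n, o, p, q, r, u, v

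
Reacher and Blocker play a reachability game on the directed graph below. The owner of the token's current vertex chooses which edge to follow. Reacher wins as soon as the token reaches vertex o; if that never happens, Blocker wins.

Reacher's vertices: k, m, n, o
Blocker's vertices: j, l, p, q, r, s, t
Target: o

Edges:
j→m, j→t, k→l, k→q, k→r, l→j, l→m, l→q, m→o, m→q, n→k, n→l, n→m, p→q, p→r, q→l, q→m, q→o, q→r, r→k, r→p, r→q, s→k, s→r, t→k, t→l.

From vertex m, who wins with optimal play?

Reacher

A0 = {o}
A1: add {m} — m (Reacher) has m→o.
m ∈ A1, so Reacher can force the target.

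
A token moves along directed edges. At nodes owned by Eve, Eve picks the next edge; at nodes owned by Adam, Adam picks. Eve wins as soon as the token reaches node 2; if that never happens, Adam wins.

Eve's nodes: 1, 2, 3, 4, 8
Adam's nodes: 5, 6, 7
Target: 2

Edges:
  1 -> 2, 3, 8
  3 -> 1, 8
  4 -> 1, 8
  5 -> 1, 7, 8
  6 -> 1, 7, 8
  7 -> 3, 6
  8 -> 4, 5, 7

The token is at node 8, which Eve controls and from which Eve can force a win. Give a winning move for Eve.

4

A0 = {2}
A1: add {1} — 1 (Eve) has 1→2.
A2: add {3, 4} — 3 (Eve) has 3→1; 4 (Eve) has 4→1.
A3: add {8} — 8 (Eve) has 8→4.
A4 = A3; e.g. 5 (Adam) can still go to 7. Fixed point.
From 8, successor 4 is in the attractor (rank 2); the other successors 5, 7 are not.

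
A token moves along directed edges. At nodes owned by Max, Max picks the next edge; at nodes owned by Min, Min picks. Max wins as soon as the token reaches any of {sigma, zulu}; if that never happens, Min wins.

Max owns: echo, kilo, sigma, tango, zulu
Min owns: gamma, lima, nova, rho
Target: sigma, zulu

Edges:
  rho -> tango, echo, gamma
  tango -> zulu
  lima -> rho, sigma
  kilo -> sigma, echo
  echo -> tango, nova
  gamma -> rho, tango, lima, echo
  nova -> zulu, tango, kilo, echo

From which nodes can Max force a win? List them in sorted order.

A0 = {sigma, zulu}
A1: add {kilo, tango} — tango (Max) has tango→zulu; kilo (Max) has kilo→sigma.
A2: add {echo} — echo (Max) has echo→tango.
A3: add {nova} — nova (Min): all of {zulu, tango, kilo, echo} already in.
A4 = A3; e.g. rho (Min) can still go to gamma. Fixed point.
Max's winning region = {echo, kilo, nova, sigma, tango, zulu}.

echo, kilo, nova, sigma, tango, zulu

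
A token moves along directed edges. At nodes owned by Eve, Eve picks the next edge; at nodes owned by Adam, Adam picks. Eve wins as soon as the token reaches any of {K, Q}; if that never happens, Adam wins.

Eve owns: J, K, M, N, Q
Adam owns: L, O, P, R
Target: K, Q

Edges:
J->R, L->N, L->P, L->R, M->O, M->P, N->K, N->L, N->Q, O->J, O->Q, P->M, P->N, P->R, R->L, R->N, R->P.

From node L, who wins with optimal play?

Adam

A0 = {K, Q}
A1: add {N} — N (Eve) has N→K.
A2 = A1; e.g. J (Eve) has no edge into A1. Fixed point.
L never enters the attractor, so Adam can avoid the target forever.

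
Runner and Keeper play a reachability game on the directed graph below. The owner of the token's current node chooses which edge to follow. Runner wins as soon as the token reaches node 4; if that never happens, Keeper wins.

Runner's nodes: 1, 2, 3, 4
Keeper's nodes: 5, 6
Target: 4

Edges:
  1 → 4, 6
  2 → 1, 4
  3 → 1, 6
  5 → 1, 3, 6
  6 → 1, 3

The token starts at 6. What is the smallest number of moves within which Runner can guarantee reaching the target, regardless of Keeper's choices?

A0 = {4}
A1: add {1, 2} — 1 (Runner) has 1→4; 2 (Runner) has 2→4.
A2: add {3} — 3 (Runner) has 3→1.
A3: add {6} — 6 (Keeper): all of {1, 3} already in.
6 enters the attractor at level 3, so Runner can force the target in 3 moves from there.

3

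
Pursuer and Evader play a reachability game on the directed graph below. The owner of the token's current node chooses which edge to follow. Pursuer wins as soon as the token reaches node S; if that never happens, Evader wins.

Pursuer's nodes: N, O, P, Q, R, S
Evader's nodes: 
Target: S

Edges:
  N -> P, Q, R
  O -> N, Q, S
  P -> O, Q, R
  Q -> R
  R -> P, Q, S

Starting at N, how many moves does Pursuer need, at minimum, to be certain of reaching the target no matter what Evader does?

A0 = {S}
A1: add {O, R} — O (Pursuer) has O→S; R (Pursuer) has R→S.
A2: add {N, P, Q} — N (Pursuer) has N→R; P (Pursuer) has P→O; Q (Pursuer) has Q→R.
A2 = all vertices. Fixed point.
N enters the attractor at level 2, so Pursuer can force the target in 2 moves from there.

2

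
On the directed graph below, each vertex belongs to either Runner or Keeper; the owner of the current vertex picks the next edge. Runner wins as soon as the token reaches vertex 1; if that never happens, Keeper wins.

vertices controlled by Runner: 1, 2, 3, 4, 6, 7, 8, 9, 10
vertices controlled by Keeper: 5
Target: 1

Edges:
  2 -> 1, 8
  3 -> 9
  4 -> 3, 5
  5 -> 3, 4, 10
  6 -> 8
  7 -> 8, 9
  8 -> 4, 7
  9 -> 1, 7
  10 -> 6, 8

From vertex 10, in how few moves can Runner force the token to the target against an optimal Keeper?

4

A0 = {1}
A1: add {2, 9} — 2 (Runner) has 2→1; 9 (Runner) has 9→1.
A2: add {3, 7} — 3 (Runner) has 3→9; 7 (Runner) has 7→9.
A3: add {4, 8} — 4 (Runner) has 4→3; 8 (Runner) has 8→7.
A4: add {6, 10} — 6 (Runner) has 6→8; 10 (Runner) has 10→8.
10 enters the attractor at level 4, so Runner can force the target in 4 moves from there.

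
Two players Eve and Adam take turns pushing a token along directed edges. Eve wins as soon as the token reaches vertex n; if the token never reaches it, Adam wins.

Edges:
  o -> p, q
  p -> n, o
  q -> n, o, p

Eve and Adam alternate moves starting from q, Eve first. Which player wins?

Eve

Track states (vertex, player-to-move).
A0 = {(n,Eve), (n,Adam)}
A1: add {(p,Eve), (q,Eve)}.
(q,Eve) ∈ A1 ⇒ Eve forces the target.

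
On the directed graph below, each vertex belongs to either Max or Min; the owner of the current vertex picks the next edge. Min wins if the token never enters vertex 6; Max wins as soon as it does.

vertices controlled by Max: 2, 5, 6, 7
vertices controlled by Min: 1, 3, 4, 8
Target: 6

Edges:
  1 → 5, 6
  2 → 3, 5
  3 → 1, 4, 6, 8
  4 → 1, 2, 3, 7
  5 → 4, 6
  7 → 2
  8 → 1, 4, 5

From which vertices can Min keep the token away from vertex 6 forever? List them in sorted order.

A0 = {6}
A1: add {5} — 5 (Max) has 5→6.
A2: add {1, 2} — 1 (Min): all of {5, 6} already in; 2 (Max) has 2→5.
A3: add {7} — 7 (Max) has 7→2.
A4 = A3; e.g. 3 (Min) can still go to 4. Fixed point.
Max's attractor = {1, 2, 5, 6, 7}; Min avoids the target exactly from the complement.

3, 4, 8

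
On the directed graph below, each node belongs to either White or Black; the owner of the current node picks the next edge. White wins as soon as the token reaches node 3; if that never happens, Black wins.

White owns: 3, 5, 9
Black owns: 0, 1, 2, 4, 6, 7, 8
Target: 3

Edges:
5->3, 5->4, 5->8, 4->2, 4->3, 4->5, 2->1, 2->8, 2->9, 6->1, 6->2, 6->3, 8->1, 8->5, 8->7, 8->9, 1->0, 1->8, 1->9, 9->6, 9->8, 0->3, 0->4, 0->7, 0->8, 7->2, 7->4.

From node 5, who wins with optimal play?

White

A0 = {3}
A1: add {5} — 5 (White) has 5→3.
A2 = A1; e.g. 0 (Black) can still go to 4. Fixed point.
5 ∈ A1, so White can force the target.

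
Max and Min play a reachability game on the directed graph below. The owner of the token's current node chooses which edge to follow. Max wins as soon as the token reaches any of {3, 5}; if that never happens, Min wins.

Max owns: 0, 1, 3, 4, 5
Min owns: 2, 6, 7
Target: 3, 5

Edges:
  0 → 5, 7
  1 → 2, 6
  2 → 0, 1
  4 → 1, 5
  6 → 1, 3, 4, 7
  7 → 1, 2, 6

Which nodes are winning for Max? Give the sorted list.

A0 = {3, 5}
A1: add {0, 4} — 0 (Max) has 0→5; 4 (Max) has 4→5.
A2 = A1; e.g. 1 (Max) has no edge into A1. Fixed point.
Max's winning region = {0, 3, 4, 5}.

0, 3, 4, 5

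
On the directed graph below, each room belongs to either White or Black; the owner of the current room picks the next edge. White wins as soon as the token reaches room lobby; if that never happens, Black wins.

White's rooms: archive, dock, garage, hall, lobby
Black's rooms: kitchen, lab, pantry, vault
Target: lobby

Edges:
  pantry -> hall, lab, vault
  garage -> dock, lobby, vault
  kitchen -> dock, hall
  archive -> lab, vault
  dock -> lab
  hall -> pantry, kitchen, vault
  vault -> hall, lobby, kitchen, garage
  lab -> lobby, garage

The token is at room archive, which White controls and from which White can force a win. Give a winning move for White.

lab

A0 = {lobby}
A1: add {garage} — garage (White) has garage→lobby.
A2: add {lab} — lab (Black): all of {lobby, garage} already in.
A3: add {archive, dock} — dock (White) has dock→lab; archive (White) has archive→lab.
A4 = A3; e.g. hall (White) has no edge into A3. Fixed point.
From archive, successor lab is in the attractor (rank 2); the other successor vault is not.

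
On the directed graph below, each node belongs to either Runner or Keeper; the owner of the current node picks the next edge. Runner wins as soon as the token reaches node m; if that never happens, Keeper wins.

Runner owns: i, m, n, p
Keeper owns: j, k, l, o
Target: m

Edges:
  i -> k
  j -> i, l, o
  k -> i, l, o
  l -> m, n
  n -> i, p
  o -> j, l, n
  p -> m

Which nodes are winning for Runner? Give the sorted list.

A0 = {m}
A1: add {p} — p (Runner) has p→m.
A2: add {n} — n (Runner) has n→p.
A3: add {l} — l (Keeper): all of {m, n} already in.
A4 = A3; e.g. i (Runner) has no edge into A3. Fixed point.
Runner's winning region = {l, m, n, p}.

l, m, n, p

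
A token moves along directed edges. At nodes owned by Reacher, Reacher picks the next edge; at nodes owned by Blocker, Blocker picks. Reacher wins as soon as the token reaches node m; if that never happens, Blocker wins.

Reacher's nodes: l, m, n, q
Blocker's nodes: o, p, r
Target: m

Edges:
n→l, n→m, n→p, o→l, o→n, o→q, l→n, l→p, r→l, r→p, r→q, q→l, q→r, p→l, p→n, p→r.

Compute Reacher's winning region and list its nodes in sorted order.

l, m, n, o, q

A0 = {m}
A1: add {n} — n (Reacher) has n→m.
A2: add {l} — l (Reacher) has l→n.
A3: add {q} — q (Reacher) has q→l.
A4: add {o} — o (Blocker): all of {l, n, q} already in.
A5 = A4; e.g. p (Blocker) can still go to r. Fixed point.
Reacher's winning region = {l, m, n, o, q}.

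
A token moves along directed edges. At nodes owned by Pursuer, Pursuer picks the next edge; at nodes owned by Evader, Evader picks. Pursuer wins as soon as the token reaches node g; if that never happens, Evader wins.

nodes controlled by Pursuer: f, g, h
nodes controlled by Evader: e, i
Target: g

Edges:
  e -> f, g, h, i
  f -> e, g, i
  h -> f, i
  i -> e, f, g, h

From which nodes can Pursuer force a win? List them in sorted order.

f, g, h

A0 = {g}
A1: add {f} — f (Pursuer) has f→g.
A2: add {h} — h (Pursuer) has h→f.
A3 = A2; e.g. e (Evader) can still go to i. Fixed point.
Pursuer's winning region = {f, g, h}.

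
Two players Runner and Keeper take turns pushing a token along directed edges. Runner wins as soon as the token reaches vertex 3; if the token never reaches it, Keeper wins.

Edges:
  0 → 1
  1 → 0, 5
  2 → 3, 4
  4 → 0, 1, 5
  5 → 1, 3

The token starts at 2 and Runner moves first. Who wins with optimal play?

Runner

Track states (vertex, player-to-move).
A0 = {(3,Runner), (3,Keeper)}
A1: add {(2,Runner), (5,Runner)}.
(2,Runner) ∈ A1 ⇒ Runner forces the target.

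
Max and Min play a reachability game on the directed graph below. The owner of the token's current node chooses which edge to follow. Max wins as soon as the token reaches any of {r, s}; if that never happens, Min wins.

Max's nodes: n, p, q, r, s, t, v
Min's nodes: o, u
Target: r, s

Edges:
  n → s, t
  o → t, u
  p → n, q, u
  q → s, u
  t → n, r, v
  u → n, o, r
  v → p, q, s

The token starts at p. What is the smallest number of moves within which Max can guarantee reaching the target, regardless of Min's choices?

A0 = {r, s}
A1: add {n, q, t, v} — n (Max) has n→s; q (Max) has q→s; t (Max) has t→r; v (Max) has v→s.
A2: add {p} — p (Max) has p→n.
A3 = A2; e.g. o (Min) can still go to u. Fixed point.
p enters the attractor at level 2, so Max can force the target in 2 moves from there.

2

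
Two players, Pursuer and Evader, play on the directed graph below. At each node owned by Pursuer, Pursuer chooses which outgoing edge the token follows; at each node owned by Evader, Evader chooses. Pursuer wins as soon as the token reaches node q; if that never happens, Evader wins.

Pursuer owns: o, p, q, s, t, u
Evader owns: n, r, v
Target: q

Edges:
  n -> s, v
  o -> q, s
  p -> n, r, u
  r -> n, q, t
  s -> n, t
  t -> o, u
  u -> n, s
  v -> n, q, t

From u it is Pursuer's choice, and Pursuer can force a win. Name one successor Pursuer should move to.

s

A0 = {q}
A1: add {o} — o (Pursuer) has o→q.
A2: add {t} — t (Pursuer) has t→o.
A3: add {s} — s (Pursuer) has s→t.
A4: add {u} — u (Pursuer) has u→s.
A5: add {p} — p (Pursuer) has p→u.
A6 = A5; e.g. n (Evader) can still go to v. Fixed point.
From u, successor s is in the attractor (rank 3); the other successor n is not.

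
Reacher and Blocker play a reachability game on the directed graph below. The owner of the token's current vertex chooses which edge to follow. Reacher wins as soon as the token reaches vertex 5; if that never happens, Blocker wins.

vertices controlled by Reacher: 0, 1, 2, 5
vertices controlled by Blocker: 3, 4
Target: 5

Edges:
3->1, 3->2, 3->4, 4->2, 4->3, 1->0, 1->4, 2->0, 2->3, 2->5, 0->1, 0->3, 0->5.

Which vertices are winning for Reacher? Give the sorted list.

A0 = {5}
A1: add {0, 2} — 0 (Reacher) has 0→5; 2 (Reacher) has 2→5.
A2: add {1} — 1 (Reacher) has 1→0.
A3 = A2; e.g. 3 (Blocker) can still go to 4. Fixed point.
Reacher's winning region = {0, 1, 2, 5}.

0, 1, 2, 5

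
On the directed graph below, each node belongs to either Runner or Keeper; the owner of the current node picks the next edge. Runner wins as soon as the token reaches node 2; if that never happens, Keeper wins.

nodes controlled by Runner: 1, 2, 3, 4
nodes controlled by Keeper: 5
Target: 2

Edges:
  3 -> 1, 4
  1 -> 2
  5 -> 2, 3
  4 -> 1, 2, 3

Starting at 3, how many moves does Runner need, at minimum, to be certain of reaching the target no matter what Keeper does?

A0 = {2}
A1: add {1, 4} — 1 (Runner) has 1→2; 4 (Runner) has 4→2.
A2: add {3} — 3 (Runner) has 3→1.
3 enters the attractor at level 2, so Runner can force the target in 2 moves from there.

2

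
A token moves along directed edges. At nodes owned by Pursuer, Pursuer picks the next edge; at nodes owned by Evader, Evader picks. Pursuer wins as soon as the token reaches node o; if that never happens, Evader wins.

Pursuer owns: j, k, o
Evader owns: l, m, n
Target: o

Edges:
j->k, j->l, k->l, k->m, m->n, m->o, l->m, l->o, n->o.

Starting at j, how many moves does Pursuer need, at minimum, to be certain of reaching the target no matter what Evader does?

4

A0 = {o}
A1: add {n} — n (Evader): all of {o} already in.
A2: add {m} — m (Evader): all of {n, o} already in.
A3: add {k, l} — k (Pursuer) has k→m; l (Evader): all of {m, o} already in.
A4: add {j} — j (Pursuer) has j→k.
A4 = all vertices. Fixed point.
j enters the attractor at level 4, so Pursuer can force the target in 4 moves from there.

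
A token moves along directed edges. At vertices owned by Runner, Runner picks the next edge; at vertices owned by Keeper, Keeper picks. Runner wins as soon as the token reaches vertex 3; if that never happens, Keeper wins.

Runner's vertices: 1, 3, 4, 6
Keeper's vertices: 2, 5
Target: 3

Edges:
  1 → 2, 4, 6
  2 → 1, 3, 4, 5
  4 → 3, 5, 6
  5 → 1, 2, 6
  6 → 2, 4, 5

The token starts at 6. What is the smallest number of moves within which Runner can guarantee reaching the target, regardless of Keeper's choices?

2

A0 = {3}
A1: add {4} — 4 (Runner) has 4→3.
A2: add {1, 6} — 1 (Runner) has 1→4; 6 (Runner) has 6→4.
A3 = A2; e.g. 2 (Keeper) can still go to 5. Fixed point.
6 enters the attractor at level 2, so Runner can force the target in 2 moves from there.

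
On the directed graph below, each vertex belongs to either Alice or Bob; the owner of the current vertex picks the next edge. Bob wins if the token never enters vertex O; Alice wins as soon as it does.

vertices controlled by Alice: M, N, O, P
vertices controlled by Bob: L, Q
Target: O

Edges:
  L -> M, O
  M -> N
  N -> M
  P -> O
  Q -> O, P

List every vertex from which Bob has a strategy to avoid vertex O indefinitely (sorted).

A0 = {O}
A1: add {P} — P (Alice) has P→O.
A2: add {Q} — Q (Bob): all of {O, P} already in.
A3 = A2; e.g. L (Bob) can still go to M. Fixed point.
Alice's attractor = {O, P, Q}; Bob avoids the target exactly from the complement.

L, M, N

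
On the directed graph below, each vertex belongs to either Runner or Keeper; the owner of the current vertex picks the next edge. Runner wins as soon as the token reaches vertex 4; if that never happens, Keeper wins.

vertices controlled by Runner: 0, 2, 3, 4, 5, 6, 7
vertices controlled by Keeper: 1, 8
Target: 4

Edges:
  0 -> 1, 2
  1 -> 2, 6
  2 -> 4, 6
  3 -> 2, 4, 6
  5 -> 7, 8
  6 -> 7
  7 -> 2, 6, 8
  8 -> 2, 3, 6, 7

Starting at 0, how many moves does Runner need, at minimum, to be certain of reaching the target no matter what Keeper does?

2

A0 = {4}
A1: add {2, 3} — 2 (Runner) has 2→4; 3 (Runner) has 3→4.
A2: add {0, 7} — 0 (Runner) has 0→2; 7 (Runner) has 7→2.
0 enters the attractor at level 2, so Runner can force the target in 2 moves from there.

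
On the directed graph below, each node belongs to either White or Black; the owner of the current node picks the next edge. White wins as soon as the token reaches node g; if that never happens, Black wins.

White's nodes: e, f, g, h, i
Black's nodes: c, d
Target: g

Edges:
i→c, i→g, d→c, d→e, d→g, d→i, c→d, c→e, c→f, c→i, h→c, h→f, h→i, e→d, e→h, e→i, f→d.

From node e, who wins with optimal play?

White

A0 = {g}
A1: add {i} — i (White) has i→g.
A2: add {e, h} — e (White) has e→i; h (White) has h→i.
A3 = A2; e.g. c (Black) can still go to d. Fixed point.
e ∈ A2, so White can force the target.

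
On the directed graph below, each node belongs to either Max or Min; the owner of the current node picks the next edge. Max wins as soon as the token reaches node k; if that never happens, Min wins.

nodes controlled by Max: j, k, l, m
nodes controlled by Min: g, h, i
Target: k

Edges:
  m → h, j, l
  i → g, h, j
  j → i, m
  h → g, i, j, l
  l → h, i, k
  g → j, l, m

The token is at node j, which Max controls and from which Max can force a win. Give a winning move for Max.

m

A0 = {k}
A1: add {l} — l (Max) has l→k.
A2: add {m} — m (Max) has m→l.
A3: add {j} — j (Max) has j→m.
A4: add {g} — g (Min): all of {j, l, m} already in.
A5 = A4; e.g. h (Min) can still go to i. Fixed point.
From j, successor m is in the attractor (rank 2); the other successor i is not.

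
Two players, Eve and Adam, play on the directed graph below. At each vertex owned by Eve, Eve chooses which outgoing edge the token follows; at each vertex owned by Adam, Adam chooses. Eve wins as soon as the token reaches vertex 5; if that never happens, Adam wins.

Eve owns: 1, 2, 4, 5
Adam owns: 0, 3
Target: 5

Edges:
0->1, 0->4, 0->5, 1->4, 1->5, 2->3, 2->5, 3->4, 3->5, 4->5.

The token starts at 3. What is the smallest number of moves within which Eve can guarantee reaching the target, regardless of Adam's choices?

2

A0 = {5}
A1: add {1, 2, 4} — 1 (Eve) has 1→5; 2 (Eve) has 2→5; 4 (Eve) has 4→5.
A2: add {0, 3} — 0 (Adam): all of {1, 4, 5} already in; 3 (Adam): all of {4, 5} already in.
A2 = all vertices. Fixed point.
3 enters the attractor at level 2, so Eve can force the target in 2 moves from there.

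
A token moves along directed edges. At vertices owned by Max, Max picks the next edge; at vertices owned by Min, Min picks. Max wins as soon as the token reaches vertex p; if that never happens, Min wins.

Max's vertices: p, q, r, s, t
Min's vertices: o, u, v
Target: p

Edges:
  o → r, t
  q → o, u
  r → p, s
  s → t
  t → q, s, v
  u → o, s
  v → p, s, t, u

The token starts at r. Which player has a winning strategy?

Max

A0 = {p}
A1: add {r} — r (Max) has r→p.
A2 = A1; e.g. o (Min) can still go to t. Fixed point.
r ∈ A1, so Max can force the target.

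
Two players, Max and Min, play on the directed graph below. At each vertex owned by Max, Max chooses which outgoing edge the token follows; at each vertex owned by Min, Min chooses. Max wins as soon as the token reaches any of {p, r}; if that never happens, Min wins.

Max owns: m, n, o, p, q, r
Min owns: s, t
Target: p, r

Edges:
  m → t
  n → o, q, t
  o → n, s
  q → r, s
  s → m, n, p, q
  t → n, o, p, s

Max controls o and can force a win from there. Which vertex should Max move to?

A0 = {p, r}
A1: add {q} — q (Max) has q→r.
A2: add {n} — n (Max) has n→q.
A3: add {o} — o (Max) has o→n.
A4 = A3; e.g. m (Max) has no edge into A3. Fixed point.
From o, successor n is in the attractor (rank 2); the other successor s is not.

n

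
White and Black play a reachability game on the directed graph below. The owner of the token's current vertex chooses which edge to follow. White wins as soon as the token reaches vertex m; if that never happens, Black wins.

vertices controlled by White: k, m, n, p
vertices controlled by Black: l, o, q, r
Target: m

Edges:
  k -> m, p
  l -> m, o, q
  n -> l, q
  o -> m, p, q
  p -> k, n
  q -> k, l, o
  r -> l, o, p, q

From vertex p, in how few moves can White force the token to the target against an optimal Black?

A0 = {m}
A1: add {k} — k (White) has k→m.
A2: add {p} — p (White) has p→k.
A3 = A2; e.g. l (Black) can still go to o. Fixed point.
p enters the attractor at level 2, so White can force the target in 2 moves from there.

2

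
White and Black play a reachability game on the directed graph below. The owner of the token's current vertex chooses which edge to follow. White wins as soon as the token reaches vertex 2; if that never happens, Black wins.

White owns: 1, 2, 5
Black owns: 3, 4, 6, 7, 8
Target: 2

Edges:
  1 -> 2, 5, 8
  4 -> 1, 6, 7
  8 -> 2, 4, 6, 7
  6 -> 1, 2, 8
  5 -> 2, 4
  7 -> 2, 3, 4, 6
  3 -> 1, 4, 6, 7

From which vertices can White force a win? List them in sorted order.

A0 = {2}
A1: add {1, 5} — 1 (White) has 1→2; 5 (White) has 5→2.
A2 = A1; e.g. 3 (Black) can still go to 4. Fixed point.
White's winning region = {1, 2, 5}.

1, 2, 5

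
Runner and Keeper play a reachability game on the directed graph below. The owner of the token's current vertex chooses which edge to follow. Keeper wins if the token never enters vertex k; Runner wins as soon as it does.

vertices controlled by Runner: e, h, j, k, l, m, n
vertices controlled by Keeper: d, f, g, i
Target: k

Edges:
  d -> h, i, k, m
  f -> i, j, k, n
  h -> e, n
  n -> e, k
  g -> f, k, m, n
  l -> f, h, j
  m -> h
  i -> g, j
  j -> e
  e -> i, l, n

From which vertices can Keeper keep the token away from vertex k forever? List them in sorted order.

A0 = {k}
A1: add {n} — n (Runner) has n→k.
A2: add {e, h} — e (Runner) has e→n; h (Runner) has h→n.
A3: add {j, l, m} — j (Runner) has j→e; l (Runner) has l→h; m (Runner) has m→h.
A4 = A3; e.g. d (Keeper) can still go to i. Fixed point.
Runner's attractor = {e, h, j, k, l, m, n}; Keeper avoids the target exactly from the complement.

d, f, g, i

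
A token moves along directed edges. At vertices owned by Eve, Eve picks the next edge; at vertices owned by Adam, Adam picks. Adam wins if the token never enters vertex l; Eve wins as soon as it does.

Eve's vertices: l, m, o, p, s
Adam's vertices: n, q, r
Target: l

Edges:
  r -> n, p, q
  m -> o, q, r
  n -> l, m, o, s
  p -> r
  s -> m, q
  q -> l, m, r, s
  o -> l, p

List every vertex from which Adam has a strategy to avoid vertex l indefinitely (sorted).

A0 = {l}
A1: add {o} — o (Eve) has o→l.
A2: add {m} — m (Eve) has m→o.
A3: add {s} — s (Eve) has s→m.
A4: add {n} — n (Adam): all of {l, m, o, s} already in.
A5 = A4; e.g. p (Eve) has no edge into A4. Fixed point.
Eve's attractor = {l, m, n, o, s}; Adam avoids the target exactly from the complement.

p, q, r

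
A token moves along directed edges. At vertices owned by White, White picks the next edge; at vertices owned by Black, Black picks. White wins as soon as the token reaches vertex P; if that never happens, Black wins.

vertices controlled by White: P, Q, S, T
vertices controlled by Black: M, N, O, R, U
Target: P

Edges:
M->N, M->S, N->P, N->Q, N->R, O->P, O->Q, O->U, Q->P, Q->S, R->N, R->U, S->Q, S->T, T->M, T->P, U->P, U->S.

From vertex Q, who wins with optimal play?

A0 = {P}
A1: add {Q, T} — Q (White) has Q→P; T (White) has T→P.
Q ∈ A1, so White can force the target.

White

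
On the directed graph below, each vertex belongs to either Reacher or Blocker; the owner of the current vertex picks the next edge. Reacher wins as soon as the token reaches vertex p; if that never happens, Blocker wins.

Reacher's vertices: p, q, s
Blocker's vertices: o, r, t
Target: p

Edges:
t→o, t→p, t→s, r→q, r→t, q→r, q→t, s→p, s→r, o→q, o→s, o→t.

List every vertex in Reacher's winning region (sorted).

A0 = {p}
A1: add {s} — s (Reacher) has s→p.
A2 = A1; e.g. o (Blocker) can still go to q. Fixed point.
Reacher's winning region = {p, s}.

p, s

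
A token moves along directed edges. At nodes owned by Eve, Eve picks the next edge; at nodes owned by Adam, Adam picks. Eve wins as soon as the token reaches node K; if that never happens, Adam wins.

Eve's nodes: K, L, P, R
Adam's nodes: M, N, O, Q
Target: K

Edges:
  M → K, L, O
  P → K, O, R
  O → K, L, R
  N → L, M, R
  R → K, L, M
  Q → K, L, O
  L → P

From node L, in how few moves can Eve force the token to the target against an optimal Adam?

A0 = {K}
A1: add {P, R} — P (Eve) has P→K; R (Eve) has R→K.
A2: add {L} — L (Eve) has L→P.
L enters the attractor at level 2, so Eve can force the target in 2 moves from there.

2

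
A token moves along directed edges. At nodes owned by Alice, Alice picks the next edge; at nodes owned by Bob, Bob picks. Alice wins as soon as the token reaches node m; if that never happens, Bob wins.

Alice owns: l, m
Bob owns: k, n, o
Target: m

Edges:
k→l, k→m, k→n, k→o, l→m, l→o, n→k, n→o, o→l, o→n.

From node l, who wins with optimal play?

A0 = {m}
A1: add {l} — l (Alice) has l→m.
A2 = A1; e.g. k (Bob) can still go to n. Fixed point.
l ∈ A1, so Alice can force the target.

Alice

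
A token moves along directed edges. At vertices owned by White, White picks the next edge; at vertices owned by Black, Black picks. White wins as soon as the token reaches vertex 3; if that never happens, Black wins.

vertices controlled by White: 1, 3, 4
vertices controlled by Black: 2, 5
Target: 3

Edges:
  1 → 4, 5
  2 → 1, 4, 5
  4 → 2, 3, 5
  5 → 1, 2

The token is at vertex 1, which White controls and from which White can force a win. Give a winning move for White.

4

A0 = {3}
A1: add {4} — 4 (White) has 4→3.
A2: add {1} — 1 (White) has 1→4.
A3 = A2; e.g. 2 (Black) can still go to 5. Fixed point.
From 1, successor 4 is in the attractor (rank 1); the other successor 5 is not.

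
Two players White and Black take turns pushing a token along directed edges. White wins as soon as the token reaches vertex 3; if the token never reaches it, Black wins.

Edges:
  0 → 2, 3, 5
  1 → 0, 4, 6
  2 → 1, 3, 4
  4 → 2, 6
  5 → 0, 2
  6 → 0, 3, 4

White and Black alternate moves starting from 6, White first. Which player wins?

Track states (vertex, player-to-move).
A0 = {(3,White), (3,Black)}
A1: add {(0,White), (2,White), (6,White)}.
(6,White) ∈ A1 ⇒ White forces the target.

White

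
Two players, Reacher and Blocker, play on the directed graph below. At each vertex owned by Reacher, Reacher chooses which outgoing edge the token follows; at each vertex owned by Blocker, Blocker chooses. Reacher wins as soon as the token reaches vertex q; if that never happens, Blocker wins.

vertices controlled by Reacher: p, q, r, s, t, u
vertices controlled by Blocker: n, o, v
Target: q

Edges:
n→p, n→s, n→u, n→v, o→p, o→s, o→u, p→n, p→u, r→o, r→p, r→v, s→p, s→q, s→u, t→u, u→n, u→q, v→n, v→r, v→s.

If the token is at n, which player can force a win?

A0 = {q}
A1: add {s, u} — s (Reacher) has s→q; u (Reacher) has u→q.
A2: add {p, t} — p (Reacher) has p→u; t (Reacher) has t→u.
A3: add {o, r} — o (Blocker): all of {p, s, u} already in; r (Reacher) has r→p.
A4 = A3; e.g. n (Blocker) can still go to v. Fixed point.
n never enters the attractor, so Blocker can avoid the target forever.

Blocker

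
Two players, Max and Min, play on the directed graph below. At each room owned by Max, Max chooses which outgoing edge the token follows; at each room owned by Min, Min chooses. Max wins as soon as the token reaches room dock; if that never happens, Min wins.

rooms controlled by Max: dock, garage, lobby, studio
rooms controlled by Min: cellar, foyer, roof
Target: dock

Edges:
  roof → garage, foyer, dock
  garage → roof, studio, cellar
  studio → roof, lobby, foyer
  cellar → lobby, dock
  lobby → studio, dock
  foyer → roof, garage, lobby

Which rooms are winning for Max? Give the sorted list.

A0 = {dock}
A1: add {lobby} — lobby (Max) has lobby→dock.
A2: add {cellar, studio} — studio (Max) has studio→lobby; cellar (Min): all of {lobby, dock} already in.
A3: add {garage} — garage (Max) has garage→studio.
A4 = A3; e.g. roof (Min) can still go to foyer. Fixed point.
Max's winning region = {cellar, dock, garage, lobby, studio}.

cellar, dock, garage, lobby, studio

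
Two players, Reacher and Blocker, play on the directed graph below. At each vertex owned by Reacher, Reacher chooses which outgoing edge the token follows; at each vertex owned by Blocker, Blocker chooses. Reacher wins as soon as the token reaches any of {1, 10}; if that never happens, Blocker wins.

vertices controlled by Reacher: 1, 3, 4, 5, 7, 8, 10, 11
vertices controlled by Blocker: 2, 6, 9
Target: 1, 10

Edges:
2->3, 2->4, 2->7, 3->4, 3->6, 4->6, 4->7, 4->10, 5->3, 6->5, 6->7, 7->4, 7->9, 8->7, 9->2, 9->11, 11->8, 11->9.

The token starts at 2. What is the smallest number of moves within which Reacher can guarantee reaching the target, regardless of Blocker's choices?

A0 = {1, 10}
A1: add {4} — 4 (Reacher) has 4→10.
A2: add {3, 7} — 3 (Reacher) has 3→4; 7 (Reacher) has 7→4.
A3: add {2, 5, 8} — 2 (Blocker): all of {3, 4, 7} already in; 5 (Reacher) has 5→3; 8 (Reacher) has 8→7.
2 enters the attractor at level 3, so Reacher can force the target in 3 moves from there.

3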